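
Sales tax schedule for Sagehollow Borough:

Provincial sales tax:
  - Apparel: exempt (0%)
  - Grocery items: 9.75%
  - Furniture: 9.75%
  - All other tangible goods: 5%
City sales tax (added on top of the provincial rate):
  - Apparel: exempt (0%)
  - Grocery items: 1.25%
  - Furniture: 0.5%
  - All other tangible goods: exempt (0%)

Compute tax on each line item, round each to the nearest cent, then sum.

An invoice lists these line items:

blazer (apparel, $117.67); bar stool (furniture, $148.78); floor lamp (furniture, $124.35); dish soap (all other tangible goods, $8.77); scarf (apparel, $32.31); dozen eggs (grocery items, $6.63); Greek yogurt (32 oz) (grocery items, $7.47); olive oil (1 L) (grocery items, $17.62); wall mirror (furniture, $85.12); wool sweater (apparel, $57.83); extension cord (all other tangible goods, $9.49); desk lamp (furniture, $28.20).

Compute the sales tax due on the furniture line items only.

Bar stool $148.78: furniture → 9.75% + 0.5% city = 10.25% → $15.25
Floor lamp $124.35: furniture → 9.75% + 0.5% city = 10.25% → $12.75
Wall mirror $85.12: furniture → 9.75% + 0.5% city = 10.25% → $8.72
Desk lamp $28.20: furniture → 9.75% + 0.5% city = 10.25% → $2.89
Tax on furniture = $15.25 + $12.75 + $8.72 + $2.89 = $39.61

$39.61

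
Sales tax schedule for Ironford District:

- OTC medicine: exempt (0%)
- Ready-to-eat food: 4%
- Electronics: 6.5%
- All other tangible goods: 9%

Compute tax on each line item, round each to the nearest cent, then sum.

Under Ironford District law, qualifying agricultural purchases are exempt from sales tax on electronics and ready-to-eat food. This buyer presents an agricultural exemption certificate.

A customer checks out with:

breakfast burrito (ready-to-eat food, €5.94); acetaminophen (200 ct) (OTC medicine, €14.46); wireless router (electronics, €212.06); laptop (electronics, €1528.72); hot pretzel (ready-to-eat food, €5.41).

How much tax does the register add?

€0.00

Breakfast burrito €5.94: ready-to-eat food, buyer-exempt → 0% → €0.00
Acetaminophen (200 ct) €14.46: OTC medicine → 0% → €0.00
Wireless router €212.06: electronics, buyer-exempt → 0% → €0.00
Laptop €1528.72: electronics, buyer-exempt → 0% → €0.00
Hot pretzel €5.41: ready-to-eat food, buyer-exempt → 0% → €0.00
Total tax = €0.00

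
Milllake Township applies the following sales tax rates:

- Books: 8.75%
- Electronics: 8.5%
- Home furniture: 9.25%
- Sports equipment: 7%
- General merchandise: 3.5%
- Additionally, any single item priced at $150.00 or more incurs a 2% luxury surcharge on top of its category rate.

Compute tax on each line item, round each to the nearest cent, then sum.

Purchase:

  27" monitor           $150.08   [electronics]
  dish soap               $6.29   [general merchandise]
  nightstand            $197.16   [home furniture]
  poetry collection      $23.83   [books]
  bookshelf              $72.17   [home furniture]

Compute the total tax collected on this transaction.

$46.93

27" monitor $150.08: electronics → 8.5% + 2% surcharge = 10.5% → $15.76
Dish soap $6.29: general merchandise → 3.5% → $0.22
Nightstand $197.16: home furniture → 9.25% + 2% surcharge = 11.25% → $22.18
Poetry collection $23.83: books → 8.75% → $2.09
Bookshelf $72.17: home furniture → 9.25% → $6.68
Total tax = $15.76 + $0.22 + $22.18 + $2.09 + $6.68 = $46.93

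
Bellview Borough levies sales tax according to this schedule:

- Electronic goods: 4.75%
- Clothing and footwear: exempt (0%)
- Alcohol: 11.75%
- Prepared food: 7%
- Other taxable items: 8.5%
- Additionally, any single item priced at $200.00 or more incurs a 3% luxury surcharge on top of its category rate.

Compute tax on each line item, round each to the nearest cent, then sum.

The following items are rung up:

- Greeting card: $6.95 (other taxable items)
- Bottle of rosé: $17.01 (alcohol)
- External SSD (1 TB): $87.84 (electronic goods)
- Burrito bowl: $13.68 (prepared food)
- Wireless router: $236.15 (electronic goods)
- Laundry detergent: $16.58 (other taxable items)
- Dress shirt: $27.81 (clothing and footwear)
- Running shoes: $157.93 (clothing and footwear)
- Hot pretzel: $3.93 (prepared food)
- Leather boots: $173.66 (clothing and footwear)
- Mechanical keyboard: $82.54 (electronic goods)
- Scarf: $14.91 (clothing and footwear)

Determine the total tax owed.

$31.63

Greeting card $6.95: other taxable items → 8.5% → $0.59
Bottle of rosé $17.01: alcohol → 11.75% → $2.00
External SSD (1 TB) $87.84: electronic goods → 4.75% → $4.17
Burrito bowl $13.68: prepared food → 7% → $0.96
Wireless router $236.15: electronic goods → 4.75% + 3% surcharge = 7.75% → $18.30
Laundry detergent $16.58: other taxable items → 8.5% → $1.41
Dress shirt $27.81: clothing and footwear → 0% → $0.00
Running shoes $157.93: clothing and footwear → 0% → $0.00
Hot pretzel $3.93: prepared food → 7% → $0.28
Leather boots $173.66: clothing and footwear → 0% → $0.00
Mechanical keyboard $82.54: electronic goods → 4.75% → $3.92
Scarf $14.91: clothing and footwear → 0% → $0.00
Total tax = $0.59 + $2.00 + $4.17 + $0.96 + $18.30 + $1.41 + $0.28 + $3.92 = $31.63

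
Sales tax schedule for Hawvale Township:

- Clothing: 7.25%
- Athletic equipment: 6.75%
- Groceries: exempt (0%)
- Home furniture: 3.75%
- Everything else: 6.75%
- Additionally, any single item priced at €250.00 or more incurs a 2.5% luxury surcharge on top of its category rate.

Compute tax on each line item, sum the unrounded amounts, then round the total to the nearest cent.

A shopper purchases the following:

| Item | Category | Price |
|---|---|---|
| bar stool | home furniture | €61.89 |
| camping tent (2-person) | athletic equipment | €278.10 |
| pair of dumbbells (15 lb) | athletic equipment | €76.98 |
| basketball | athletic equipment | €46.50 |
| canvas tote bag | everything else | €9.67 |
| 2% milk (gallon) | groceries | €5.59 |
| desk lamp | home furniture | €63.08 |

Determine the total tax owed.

€39.40

Bar stool €61.89: home furniture → 3.75% → €2.320875
Camping tent (2-person) €278.10: athletic equipment → 6.75% + 2.5% surcharge = 9.25% → €25.72425
Pair of dumbbells (15 lb) €76.98: athletic equipment → 6.75% → €5.19615
Basketball €46.50: athletic equipment → 6.75% → €3.13875
Canvas tote bag €9.67: everything else → 6.75% → €0.652725
2% milk (gallon) €5.59: groceries → 0% → €0.00
Desk lamp €63.08: home furniture → 3.75% → €2.3655
Unrounded tax sum = €39.39825 → €39.40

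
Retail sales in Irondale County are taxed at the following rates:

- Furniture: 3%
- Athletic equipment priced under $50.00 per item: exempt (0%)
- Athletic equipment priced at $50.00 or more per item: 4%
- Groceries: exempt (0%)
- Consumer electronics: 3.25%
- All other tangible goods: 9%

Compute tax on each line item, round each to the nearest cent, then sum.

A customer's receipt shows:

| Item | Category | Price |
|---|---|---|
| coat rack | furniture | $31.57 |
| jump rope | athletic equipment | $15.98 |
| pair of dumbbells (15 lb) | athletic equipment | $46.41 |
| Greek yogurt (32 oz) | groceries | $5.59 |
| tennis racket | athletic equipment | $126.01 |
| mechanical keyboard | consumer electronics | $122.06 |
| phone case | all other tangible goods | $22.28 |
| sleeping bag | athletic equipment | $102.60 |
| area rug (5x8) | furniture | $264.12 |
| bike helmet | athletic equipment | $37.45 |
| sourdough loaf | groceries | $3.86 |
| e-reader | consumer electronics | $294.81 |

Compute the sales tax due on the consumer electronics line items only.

$13.55

Mechanical keyboard $122.06: consumer electronics → 3.25% → $3.97
E-reader $294.81: consumer electronics → 3.25% → $9.58
Tax on consumer electronics = $3.97 + $9.58 = $13.55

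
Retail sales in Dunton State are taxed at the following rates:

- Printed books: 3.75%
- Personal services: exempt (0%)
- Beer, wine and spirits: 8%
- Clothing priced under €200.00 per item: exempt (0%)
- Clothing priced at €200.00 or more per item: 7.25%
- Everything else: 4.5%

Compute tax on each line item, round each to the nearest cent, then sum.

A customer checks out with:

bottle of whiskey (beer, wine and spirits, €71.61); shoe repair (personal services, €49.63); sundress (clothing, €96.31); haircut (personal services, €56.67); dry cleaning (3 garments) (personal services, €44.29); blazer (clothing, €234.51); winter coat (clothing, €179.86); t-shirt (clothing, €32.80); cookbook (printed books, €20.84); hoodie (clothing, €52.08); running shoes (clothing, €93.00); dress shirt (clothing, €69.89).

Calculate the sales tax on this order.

Bottle of whiskey €71.61: beer, wine and spirits → 8% → €5.73
Shoe repair €49.63: personal services → 0% → €0.00
Sundress €96.31: clothing, under €200.00 → 0% → €0.00
Haircut €56.67: personal services → 0% → €0.00
Dry cleaning (3 garments) €44.29: personal services → 0% → €0.00
Blazer €234.51: clothing, €200.00 or more → 7.25% → €17.00
Winter coat €179.86: clothing, under €200.00 → 0% → €0.00
T-shirt €32.80: clothing, under €200.00 → 0% → €0.00
Cookbook €20.84: printed books → 3.75% → €0.78
Hoodie €52.08: clothing, under €200.00 → 0% → €0.00
Running shoes €93.00: clothing, under €200.00 → 0% → €0.00
Dress shirt €69.89: clothing, under €200.00 → 0% → €0.00
Total tax = €5.73 + €17.00 + €0.78 = €23.51

€23.51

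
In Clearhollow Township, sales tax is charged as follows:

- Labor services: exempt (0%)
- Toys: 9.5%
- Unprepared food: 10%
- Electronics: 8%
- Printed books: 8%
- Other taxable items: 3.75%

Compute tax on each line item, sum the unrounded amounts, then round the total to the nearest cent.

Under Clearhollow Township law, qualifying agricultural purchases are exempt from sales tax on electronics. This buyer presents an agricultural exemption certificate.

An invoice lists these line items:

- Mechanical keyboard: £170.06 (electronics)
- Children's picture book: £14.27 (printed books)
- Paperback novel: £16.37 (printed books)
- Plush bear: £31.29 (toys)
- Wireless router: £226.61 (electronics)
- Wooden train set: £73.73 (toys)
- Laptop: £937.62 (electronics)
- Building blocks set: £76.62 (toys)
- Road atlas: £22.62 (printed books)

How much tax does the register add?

£21.52

Mechanical keyboard £170.06: electronics, buyer-exempt → 0% → £0.00
Children's picture book £14.27: printed books → 8% → £1.1416
Paperback novel £16.37: printed books → 8% → £1.3096
Plush bear £31.29: toys → 9.5% → £2.97255
Wireless router £226.61: electronics, buyer-exempt → 0% → £0.00
Wooden train set £73.73: toys → 9.5% → £7.00435
Laptop £937.62: electronics, buyer-exempt → 0% → £0.00
Building blocks set £76.62: toys → 9.5% → £7.2789
Road atlas £22.62: printed books → 8% → £1.8096
Unrounded tax sum = £21.5166 → £21.52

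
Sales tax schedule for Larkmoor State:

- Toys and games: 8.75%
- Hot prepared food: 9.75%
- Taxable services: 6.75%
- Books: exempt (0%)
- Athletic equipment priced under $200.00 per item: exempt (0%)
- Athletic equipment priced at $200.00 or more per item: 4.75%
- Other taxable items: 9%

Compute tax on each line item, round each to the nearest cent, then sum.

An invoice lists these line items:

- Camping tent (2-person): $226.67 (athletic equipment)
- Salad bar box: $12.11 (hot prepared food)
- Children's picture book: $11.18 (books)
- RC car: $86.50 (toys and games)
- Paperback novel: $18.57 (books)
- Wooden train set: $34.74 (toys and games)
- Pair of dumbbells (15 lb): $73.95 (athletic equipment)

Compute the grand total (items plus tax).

$486.28

Camping tent (2-person) $226.67: athletic equipment, $200.00 or more → 4.75% → $10.77
Salad bar box $12.11: hot prepared food → 9.75% → $1.18
Children's picture book $11.18: books → 0% → $0.00
RC car $86.50: toys and games → 8.75% → $7.57
Paperback novel $18.57: books → 0% → $0.00
Wooden train set $34.74: toys and games → 8.75% → $3.04
Pair of dumbbells (15 lb) $73.95: athletic equipment, under $200.00 → 0% → $0.00
Subtotal = $463.72; tax = $22.56; total due = $486.28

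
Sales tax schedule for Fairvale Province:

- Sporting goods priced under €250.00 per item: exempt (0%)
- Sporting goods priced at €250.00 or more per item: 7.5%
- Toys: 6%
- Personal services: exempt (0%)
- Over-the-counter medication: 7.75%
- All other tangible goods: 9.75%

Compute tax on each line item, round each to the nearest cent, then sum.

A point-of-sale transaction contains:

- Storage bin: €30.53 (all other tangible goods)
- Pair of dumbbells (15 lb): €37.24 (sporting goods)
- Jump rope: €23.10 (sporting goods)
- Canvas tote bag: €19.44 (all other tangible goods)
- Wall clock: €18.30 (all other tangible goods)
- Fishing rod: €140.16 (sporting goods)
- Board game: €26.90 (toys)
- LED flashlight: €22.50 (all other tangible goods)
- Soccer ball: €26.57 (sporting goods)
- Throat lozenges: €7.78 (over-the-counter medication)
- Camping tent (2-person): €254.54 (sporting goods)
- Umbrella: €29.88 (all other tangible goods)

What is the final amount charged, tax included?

€670.00

Storage bin €30.53: all other tangible goods → 9.75% → €2.98
Pair of dumbbells (15 lb) €37.24: sporting goods, under €250.00 → 0% → €0.00
Jump rope €23.10: sporting goods, under €250.00 → 0% → €0.00
Canvas tote bag €19.44: all other tangible goods → 9.75% → €1.90
Wall clock €18.30: all other tangible goods → 9.75% → €1.78
Fishing rod €140.16: sporting goods, under €250.00 → 0% → €0.00
Board game €26.90: toys → 6% → €1.61
LED flashlight €22.50: all other tangible goods → 9.75% → €2.19
Soccer ball €26.57: sporting goods, under €250.00 → 0% → €0.00
Throat lozenges €7.78: over-the-counter medication → 7.75% → €0.60
Camping tent (2-person) €254.54: sporting goods, €250.00 or more → 7.5% → €19.09
Umbrella €29.88: all other tangible goods → 9.75% → €2.91
Subtotal = €636.94; tax = €33.06; total due = €670.00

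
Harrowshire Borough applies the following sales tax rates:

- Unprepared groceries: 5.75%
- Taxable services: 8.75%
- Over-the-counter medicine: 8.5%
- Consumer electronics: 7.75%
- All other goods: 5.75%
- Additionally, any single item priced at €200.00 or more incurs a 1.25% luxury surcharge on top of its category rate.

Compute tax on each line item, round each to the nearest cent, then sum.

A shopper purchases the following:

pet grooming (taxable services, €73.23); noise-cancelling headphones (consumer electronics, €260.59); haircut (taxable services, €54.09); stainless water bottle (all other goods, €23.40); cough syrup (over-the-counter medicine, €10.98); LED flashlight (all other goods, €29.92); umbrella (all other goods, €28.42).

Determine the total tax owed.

Pet grooming €73.23: taxable services → 8.75% → €6.41
Noise-cancelling headphones €260.59: consumer electronics → 7.75% + 1.25% surcharge = 9% → €23.45
Haircut €54.09: taxable services → 8.75% → €4.73
Stainless water bottle €23.40: all other goods → 5.75% → €1.35
Cough syrup €10.98: over-the-counter medicine → 8.5% → €0.93
LED flashlight €29.92: all other goods → 5.75% → €1.72
Umbrella €28.42: all other goods → 5.75% → €1.63
Total tax = €6.41 + €23.45 + €4.73 + €1.35 + €0.93 + €1.72 + €1.63 = €40.22

€40.22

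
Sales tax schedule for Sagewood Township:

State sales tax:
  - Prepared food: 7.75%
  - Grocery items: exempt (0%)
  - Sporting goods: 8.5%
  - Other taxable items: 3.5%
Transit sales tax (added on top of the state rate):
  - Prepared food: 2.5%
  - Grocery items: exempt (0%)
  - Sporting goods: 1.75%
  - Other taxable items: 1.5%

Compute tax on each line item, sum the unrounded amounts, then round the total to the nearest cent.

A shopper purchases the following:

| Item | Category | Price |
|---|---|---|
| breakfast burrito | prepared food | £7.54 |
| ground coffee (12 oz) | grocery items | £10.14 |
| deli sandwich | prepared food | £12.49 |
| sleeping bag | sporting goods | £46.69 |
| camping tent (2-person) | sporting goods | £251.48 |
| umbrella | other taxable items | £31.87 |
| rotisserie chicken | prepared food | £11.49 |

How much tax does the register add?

£35.39

Breakfast burrito £7.54: prepared food → 7.75% + 2.5% transit = 10.25% → £0.77285
Ground coffee (12 oz) £10.14: grocery items → 0% + 0% transit = 0% → £0.00
Deli sandwich £12.49: prepared food → 7.75% + 2.5% transit = 10.25% → £1.280225
Sleeping bag £46.69: sporting goods → 8.5% + 1.75% transit = 10.25% → £4.785725
Camping tent (2-person) £251.48: sporting goods → 8.5% + 1.75% transit = 10.25% → £25.7767
Umbrella £31.87: other taxable items → 3.5% + 1.5% transit = 5% → £1.5935
Rotisserie chicken £11.49: prepared food → 7.75% + 2.5% transit = 10.25% → £1.177725
Unrounded tax sum = £35.386725 → £35.39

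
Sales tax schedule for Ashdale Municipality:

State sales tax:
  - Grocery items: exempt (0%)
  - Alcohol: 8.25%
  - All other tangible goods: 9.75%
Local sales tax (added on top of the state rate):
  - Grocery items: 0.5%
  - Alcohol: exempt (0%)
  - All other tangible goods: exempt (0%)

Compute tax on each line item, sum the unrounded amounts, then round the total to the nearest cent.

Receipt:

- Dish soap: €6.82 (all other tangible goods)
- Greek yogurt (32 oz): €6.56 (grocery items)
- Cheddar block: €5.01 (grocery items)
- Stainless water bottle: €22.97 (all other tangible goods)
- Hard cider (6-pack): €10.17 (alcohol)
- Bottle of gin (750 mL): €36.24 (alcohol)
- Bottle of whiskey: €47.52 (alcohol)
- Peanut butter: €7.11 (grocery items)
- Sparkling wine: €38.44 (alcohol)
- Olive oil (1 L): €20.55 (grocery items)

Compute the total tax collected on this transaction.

Dish soap €6.82: all other tangible goods → 9.75% + 0% local = 9.75% → €0.66495
Greek yogurt (32 oz) €6.56: grocery items → 0% + 0.5% local = 0.5% → €0.0328
Cheddar block €5.01: grocery items → 0% + 0.5% local = 0.5% → €0.02505
Stainless water bottle €22.97: all other tangible goods → 9.75% + 0% local = 9.75% → €2.239575
Hard cider (6-pack) €10.17: alcohol → 8.25% + 0% local = 8.25% → €0.839025
Bottle of gin (750 mL) €36.24: alcohol → 8.25% + 0% local = 8.25% → €2.9898
Bottle of whiskey €47.52: alcohol → 8.25% + 0% local = 8.25% → €3.9204
Peanut butter €7.11: grocery items → 0% + 0.5% local = 0.5% → €0.03555
Sparkling wine €38.44: alcohol → 8.25% + 0% local = 8.25% → €3.1713
Olive oil (1 L) €20.55: grocery items → 0% + 0.5% local = 0.5% → €0.10275
Unrounded tax sum = €14.0212 → €14.02

€14.02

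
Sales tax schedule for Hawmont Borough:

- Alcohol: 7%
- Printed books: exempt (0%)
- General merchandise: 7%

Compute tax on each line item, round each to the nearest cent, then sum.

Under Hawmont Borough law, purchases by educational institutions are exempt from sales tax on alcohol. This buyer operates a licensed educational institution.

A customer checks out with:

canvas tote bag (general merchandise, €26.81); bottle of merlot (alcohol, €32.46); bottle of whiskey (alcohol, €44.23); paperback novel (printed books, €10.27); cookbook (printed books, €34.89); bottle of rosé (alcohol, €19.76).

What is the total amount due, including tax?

€170.30

Canvas tote bag €26.81: general merchandise → 7% → €1.88
Bottle of merlot €32.46: alcohol, buyer-exempt → 0% → €0.00
Bottle of whiskey €44.23: alcohol, buyer-exempt → 0% → €0.00
Paperback novel €10.27: printed books → 0% → €0.00
Cookbook €34.89: printed books → 0% → €0.00
Bottle of rosé €19.76: alcohol, buyer-exempt → 0% → €0.00
Subtotal = €168.42; tax = €1.88; total due = €170.30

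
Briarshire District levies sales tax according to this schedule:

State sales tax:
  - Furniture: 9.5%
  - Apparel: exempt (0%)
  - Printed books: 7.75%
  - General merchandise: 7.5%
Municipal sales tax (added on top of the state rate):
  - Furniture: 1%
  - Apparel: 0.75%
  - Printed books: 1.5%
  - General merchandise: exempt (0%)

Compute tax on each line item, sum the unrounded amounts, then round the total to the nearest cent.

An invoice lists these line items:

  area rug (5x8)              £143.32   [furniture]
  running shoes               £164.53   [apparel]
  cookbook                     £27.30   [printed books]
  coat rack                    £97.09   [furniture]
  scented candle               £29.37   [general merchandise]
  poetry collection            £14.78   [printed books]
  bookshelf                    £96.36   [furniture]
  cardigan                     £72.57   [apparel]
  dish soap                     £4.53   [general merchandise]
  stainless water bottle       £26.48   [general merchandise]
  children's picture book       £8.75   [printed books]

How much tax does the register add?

Area rug (5x8) £143.32: furniture → 9.5% + 1% municipal = 10.5% → £15.0486
Running shoes £164.53: apparel → 0% + 0.75% municipal = 0.75% → £1.233975
Cookbook £27.30: printed books → 7.75% + 1.5% municipal = 9.25% → £2.52525
Coat rack £97.09: furniture → 9.5% + 1% municipal = 10.5% → £10.19445
Scented candle £29.37: general merchandise → 7.5% + 0% municipal = 7.5% → £2.20275
Poetry collection £14.78: printed books → 7.75% + 1.5% municipal = 9.25% → £1.36715
Bookshelf £96.36: furniture → 9.5% + 1% municipal = 10.5% → £10.1178
Cardigan £72.57: apparel → 0% + 0.75% municipal = 0.75% → £0.544275
Dish soap £4.53: general merchandise → 7.5% + 0% municipal = 7.5% → £0.33975
Stainless water bottle £26.48: general merchandise → 7.5% + 0% municipal = 7.5% → £1.986
Children's picture book £8.75: printed books → 7.75% + 1.5% municipal = 9.25% → £0.809375
Unrounded tax sum = £46.369375 → £46.37

£46.37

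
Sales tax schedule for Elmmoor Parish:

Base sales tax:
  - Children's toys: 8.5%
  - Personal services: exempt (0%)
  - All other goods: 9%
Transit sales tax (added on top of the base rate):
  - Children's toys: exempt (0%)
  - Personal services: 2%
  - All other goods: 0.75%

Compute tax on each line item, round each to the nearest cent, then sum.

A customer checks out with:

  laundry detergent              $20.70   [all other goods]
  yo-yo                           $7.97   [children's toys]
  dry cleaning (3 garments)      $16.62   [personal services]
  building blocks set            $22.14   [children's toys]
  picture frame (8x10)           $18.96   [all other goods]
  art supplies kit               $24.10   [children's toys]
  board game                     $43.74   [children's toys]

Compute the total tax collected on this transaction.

$12.53

Laundry detergent $20.70: all other goods → 9% + 0.75% transit = 9.75% → $2.02
Yo-yo $7.97: children's toys → 8.5% + 0% transit = 8.5% → $0.68
Dry cleaning (3 garments) $16.62: personal services → 0% + 2% transit = 2% → $0.33
Building blocks set $22.14: children's toys → 8.5% + 0% transit = 8.5% → $1.88
Picture frame (8x10) $18.96: all other goods → 9% + 0.75% transit = 9.75% → $1.85
Art supplies kit $24.10: children's toys → 8.5% + 0% transit = 8.5% → $2.05
Board game $43.74: children's toys → 8.5% + 0% transit = 8.5% → $3.72
Total tax = $2.02 + $0.68 + $0.33 + $1.88 + $1.85 + $2.05 + $3.72 = $12.53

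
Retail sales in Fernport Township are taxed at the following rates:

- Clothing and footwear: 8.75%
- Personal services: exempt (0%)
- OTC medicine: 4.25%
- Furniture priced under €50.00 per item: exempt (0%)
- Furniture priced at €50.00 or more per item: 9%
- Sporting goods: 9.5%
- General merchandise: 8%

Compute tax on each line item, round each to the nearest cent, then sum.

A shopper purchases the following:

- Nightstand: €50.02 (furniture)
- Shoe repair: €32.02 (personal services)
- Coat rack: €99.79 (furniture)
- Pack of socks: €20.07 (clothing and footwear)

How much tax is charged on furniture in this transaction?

€13.48

Nightstand €50.02: furniture, €50.00 or more → 9% → €4.50
Coat rack €99.79: furniture, €50.00 or more → 9% → €8.98
Tax on furniture = €4.50 + €8.98 = €13.48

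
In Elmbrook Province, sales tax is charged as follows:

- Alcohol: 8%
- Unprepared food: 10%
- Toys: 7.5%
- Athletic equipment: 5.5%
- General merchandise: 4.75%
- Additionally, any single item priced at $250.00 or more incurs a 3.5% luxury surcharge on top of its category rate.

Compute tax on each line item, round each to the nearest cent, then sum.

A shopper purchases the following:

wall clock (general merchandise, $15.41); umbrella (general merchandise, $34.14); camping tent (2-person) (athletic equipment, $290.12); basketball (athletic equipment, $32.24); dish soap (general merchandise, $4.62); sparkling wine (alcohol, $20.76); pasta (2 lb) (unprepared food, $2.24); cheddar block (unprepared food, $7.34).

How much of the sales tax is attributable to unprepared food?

$0.95

Pasta (2 lb) $2.24: unprepared food → 10% → $0.22
Cheddar block $7.34: unprepared food → 10% → $0.73
Tax on unprepared food = $0.22 + $0.73 = $0.95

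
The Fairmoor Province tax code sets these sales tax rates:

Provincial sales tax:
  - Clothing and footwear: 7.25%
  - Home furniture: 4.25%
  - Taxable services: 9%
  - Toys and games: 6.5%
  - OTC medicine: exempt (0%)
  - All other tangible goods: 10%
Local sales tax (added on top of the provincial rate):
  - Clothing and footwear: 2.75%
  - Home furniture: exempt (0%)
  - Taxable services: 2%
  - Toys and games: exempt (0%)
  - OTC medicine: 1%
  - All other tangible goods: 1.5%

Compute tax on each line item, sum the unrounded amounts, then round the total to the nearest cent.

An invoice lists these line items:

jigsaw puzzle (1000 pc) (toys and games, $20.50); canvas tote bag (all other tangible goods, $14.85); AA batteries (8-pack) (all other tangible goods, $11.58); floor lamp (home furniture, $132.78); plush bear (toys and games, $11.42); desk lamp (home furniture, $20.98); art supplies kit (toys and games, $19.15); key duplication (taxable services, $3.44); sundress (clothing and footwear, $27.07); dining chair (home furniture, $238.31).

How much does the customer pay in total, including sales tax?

Jigsaw puzzle (1000 pc) $20.50: toys and games → 6.5% + 0% local = 6.5% → $1.3325
Canvas tote bag $14.85: all other tangible goods → 10% + 1.5% local = 11.5% → $1.70775
AA batteries (8-pack) $11.58: all other tangible goods → 10% + 1.5% local = 11.5% → $1.3317
Floor lamp $132.78: home furniture → 4.25% + 0% local = 4.25% → $5.64315
Plush bear $11.42: toys and games → 6.5% + 0% local = 6.5% → $0.7423
Desk lamp $20.98: home furniture → 4.25% + 0% local = 4.25% → $0.89165
Art supplies kit $19.15: toys and games → 6.5% + 0% local = 6.5% → $1.24475
Key duplication $3.44: taxable services → 9% + 2% local = 11% → $0.3784
Sundress $27.07: clothing and footwear → 7.25% + 2.75% local = 10% → $2.707
Dining chair $238.31: home furniture → 4.25% + 0% local = 4.25% → $10.128175
Subtotal = $500.08; unrounded tax = $26.107375 → $26.11; total due = $526.19

$526.19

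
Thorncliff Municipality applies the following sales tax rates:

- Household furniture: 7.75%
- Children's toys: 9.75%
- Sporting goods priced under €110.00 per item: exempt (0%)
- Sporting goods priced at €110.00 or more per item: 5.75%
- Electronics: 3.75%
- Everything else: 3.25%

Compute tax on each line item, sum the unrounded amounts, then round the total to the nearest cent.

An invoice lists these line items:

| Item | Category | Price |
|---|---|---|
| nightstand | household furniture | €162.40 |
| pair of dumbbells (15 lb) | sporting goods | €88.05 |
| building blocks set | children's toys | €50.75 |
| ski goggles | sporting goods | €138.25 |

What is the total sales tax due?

€25.48

Nightstand €162.40: household furniture → 7.75% → €12.586
Pair of dumbbells (15 lb) €88.05: sporting goods, under €110.00 → 0% → €0.00
Building blocks set €50.75: children's toys → 9.75% → €4.948125
Ski goggles €138.25: sporting goods, €110.00 or more → 5.75% → €7.949375
Unrounded tax sum = €25.4835 → €25.48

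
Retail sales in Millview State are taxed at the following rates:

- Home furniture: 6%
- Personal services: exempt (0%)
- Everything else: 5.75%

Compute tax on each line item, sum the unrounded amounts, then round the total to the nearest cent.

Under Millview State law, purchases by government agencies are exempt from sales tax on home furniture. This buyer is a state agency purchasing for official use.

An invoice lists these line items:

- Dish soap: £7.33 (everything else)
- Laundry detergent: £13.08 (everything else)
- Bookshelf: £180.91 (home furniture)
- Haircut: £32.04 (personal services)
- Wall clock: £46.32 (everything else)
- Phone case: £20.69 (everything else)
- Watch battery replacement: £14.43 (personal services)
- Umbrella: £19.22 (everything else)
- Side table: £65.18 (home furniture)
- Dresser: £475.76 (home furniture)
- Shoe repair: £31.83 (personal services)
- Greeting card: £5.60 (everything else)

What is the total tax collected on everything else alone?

Dish soap £7.33: everything else → 5.75% → £0.421475
Laundry detergent £13.08: everything else → 5.75% → £0.7521
Wall clock £46.32: everything else → 5.75% → £2.6634
Phone case £20.69: everything else → 5.75% → £1.189675
Umbrella £19.22: everything else → 5.75% → £1.10515
Greeting card £5.60: everything else → 5.75% → £0.322
Tax on everything else: unrounded sum = £6.4538 → £6.45

£6.45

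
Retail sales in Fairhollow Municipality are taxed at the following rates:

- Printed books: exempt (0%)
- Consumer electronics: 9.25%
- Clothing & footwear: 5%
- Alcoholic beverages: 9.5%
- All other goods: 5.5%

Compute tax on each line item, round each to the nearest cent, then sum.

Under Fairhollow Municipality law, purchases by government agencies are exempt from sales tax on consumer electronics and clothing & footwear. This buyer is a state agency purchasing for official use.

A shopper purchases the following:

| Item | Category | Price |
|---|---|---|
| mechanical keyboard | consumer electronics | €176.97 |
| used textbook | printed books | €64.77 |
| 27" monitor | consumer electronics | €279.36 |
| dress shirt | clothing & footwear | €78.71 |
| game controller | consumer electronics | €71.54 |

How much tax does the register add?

€0.00

Mechanical keyboard €176.97: consumer electronics, buyer-exempt → 0% → €0.00
Used textbook €64.77: printed books → 0% → €0.00
27" monitor €279.36: consumer electronics, buyer-exempt → 0% → €0.00
Dress shirt €78.71: clothing & footwear, buyer-exempt → 0% → €0.00
Game controller €71.54: consumer electronics, buyer-exempt → 0% → €0.00
Total tax = €0.00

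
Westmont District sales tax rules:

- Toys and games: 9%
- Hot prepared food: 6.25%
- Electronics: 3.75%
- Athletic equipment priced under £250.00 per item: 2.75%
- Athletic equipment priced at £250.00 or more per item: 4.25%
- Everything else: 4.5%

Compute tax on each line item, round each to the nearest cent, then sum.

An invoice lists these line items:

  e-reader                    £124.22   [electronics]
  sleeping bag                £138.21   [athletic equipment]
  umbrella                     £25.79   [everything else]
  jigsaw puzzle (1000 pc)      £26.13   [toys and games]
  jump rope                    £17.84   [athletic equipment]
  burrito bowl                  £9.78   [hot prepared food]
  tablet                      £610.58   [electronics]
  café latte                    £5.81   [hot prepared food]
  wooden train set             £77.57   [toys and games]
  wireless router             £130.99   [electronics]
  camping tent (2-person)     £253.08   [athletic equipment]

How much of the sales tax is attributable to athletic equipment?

Sleeping bag £138.21: athletic equipment, under £250.00 → 2.75% → £3.80
Jump rope £17.84: athletic equipment, under £250.00 → 2.75% → £0.49
Camping tent (2-person) £253.08: athletic equipment, £250.00 or more → 4.25% → £10.76
Tax on athletic equipment = £3.80 + £0.49 + £10.76 = £15.05

£15.05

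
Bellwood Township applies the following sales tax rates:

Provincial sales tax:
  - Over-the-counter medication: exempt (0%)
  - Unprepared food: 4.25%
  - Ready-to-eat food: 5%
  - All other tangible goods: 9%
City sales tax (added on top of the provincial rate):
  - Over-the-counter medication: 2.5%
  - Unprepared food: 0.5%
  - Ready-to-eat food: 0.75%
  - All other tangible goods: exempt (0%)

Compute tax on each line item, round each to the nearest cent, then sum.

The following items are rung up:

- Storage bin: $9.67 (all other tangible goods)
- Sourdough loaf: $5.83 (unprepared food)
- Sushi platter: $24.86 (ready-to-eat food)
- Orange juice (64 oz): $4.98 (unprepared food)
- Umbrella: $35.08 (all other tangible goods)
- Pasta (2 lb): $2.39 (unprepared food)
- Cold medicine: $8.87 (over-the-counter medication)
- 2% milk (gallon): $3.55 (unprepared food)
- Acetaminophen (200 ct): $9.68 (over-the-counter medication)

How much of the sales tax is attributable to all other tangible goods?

$4.03

Storage bin $9.67: all other tangible goods → 9% + 0% city = 9% → $0.87
Umbrella $35.08: all other tangible goods → 9% + 0% city = 9% → $3.16
Tax on all other tangible goods = $0.87 + $3.16 = $4.03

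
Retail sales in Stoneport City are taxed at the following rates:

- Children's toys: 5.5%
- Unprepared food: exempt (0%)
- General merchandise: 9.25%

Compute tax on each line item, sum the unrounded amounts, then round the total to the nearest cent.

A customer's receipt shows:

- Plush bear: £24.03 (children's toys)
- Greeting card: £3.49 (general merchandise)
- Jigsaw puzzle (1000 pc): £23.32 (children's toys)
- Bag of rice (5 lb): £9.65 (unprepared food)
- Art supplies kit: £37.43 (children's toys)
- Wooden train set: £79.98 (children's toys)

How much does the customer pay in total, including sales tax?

£187.28

Plush bear £24.03: children's toys → 5.5% → £1.32165
Greeting card £3.49: general merchandise → 9.25% → £0.322825
Jigsaw puzzle (1000 pc) £23.32: children's toys → 5.5% → £1.2826
Bag of rice (5 lb) £9.65: unprepared food → 0% → £0.00
Art supplies kit £37.43: children's toys → 5.5% → £2.05865
Wooden train set £79.98: children's toys → 5.5% → £4.3989
Subtotal = £177.90; unrounded tax = £9.384625 → £9.38; total due = £187.28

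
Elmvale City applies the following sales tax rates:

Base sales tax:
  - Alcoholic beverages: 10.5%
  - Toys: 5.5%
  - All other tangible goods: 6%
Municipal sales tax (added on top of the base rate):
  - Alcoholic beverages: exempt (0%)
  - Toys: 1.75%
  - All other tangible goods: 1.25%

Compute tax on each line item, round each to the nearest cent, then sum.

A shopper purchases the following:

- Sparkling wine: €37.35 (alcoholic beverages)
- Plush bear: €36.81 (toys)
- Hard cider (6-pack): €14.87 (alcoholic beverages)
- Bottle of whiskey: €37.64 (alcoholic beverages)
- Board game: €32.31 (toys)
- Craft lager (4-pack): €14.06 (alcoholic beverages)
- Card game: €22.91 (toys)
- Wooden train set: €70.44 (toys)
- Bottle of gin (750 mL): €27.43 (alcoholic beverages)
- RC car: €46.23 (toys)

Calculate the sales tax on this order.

€28.92

Sparkling wine €37.35: alcoholic beverages → 10.5% + 0% municipal = 10.5% → €3.92
Plush bear €36.81: toys → 5.5% + 1.75% municipal = 7.25% → €2.67
Hard cider (6-pack) €14.87: alcoholic beverages → 10.5% + 0% municipal = 10.5% → €1.56
Bottle of whiskey €37.64: alcoholic beverages → 10.5% + 0% municipal = 10.5% → €3.95
Board game €32.31: toys → 5.5% + 1.75% municipal = 7.25% → €2.34
Craft lager (4-pack) €14.06: alcoholic beverages → 10.5% + 0% municipal = 10.5% → €1.48
Card game €22.91: toys → 5.5% + 1.75% municipal = 7.25% → €1.66
Wooden train set €70.44: toys → 5.5% + 1.75% municipal = 7.25% → €5.11
Bottle of gin (750 mL) €27.43: alcoholic beverages → 10.5% + 0% municipal = 10.5% → €2.88
RC car €46.23: toys → 5.5% + 1.75% municipal = 7.25% → €3.35
Total tax = €3.92 + €2.67 + €1.56 + €3.95 + €2.34 + €1.48 + €1.66 + €5.11 + €2.88 + €3.35 = €28.92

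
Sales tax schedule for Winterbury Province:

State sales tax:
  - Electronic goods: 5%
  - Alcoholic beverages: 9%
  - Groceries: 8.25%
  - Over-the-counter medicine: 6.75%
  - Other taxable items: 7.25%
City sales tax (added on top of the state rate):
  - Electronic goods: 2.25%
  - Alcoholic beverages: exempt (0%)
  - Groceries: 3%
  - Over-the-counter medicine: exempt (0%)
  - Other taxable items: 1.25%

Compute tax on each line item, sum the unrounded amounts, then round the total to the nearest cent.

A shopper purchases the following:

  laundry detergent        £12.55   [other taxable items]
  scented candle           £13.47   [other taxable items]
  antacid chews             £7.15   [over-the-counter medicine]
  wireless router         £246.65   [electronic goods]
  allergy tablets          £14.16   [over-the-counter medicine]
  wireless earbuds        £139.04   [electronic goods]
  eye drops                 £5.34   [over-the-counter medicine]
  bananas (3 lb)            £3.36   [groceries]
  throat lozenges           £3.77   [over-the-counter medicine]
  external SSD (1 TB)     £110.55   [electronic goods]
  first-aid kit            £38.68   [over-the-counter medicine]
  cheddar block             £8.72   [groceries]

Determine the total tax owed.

Laundry detergent £12.55: other taxable items → 7.25% + 1.25% city = 8.5% → £1.06675
Scented candle £13.47: other taxable items → 7.25% + 1.25% city = 8.5% → £1.14495
Antacid chews £7.15: over-the-counter medicine → 6.75% + 0% city = 6.75% → £0.482625
Wireless router £246.65: electronic goods → 5% + 2.25% city = 7.25% → £17.882125
Allergy tablets £14.16: over-the-counter medicine → 6.75% + 0% city = 6.75% → £0.9558
Wireless earbuds £139.04: electronic goods → 5% + 2.25% city = 7.25% → £10.0804
Eye drops £5.34: over-the-counter medicine → 6.75% + 0% city = 6.75% → £0.36045
Bananas (3 lb) £3.36: groceries → 8.25% + 3% city = 11.25% → £0.378
Throat lozenges £3.77: over-the-counter medicine → 6.75% + 0% city = 6.75% → £0.254475
External SSD (1 TB) £110.55: electronic goods → 5% + 2.25% city = 7.25% → £8.014875
First-aid kit £38.68: over-the-counter medicine → 6.75% + 0% city = 6.75% → £2.6109
Cheddar block £8.72: groceries → 8.25% + 3% city = 11.25% → £0.981
Unrounded tax sum = £44.21235 → £44.21

£44.21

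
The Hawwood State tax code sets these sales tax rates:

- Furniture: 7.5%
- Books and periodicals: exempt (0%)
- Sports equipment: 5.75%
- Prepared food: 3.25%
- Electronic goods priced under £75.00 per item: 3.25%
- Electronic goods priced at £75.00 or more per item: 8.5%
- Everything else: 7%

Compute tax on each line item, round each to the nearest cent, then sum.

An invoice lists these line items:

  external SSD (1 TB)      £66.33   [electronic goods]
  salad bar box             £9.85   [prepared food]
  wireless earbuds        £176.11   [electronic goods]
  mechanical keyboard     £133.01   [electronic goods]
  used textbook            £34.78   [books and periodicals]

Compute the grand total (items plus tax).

External SSD (1 TB) £66.33: electronic goods, under £75.00 → 3.25% → £2.16
Salad bar box £9.85: prepared food → 3.25% → £0.32
Wireless earbuds £176.11: electronic goods, £75.00 or more → 8.5% → £14.97
Mechanical keyboard £133.01: electronic goods, £75.00 or more → 8.5% → £11.31
Used textbook £34.78: books and periodicals → 0% → £0.00
Subtotal = £420.08; tax = £28.76; total due = £448.84

£448.84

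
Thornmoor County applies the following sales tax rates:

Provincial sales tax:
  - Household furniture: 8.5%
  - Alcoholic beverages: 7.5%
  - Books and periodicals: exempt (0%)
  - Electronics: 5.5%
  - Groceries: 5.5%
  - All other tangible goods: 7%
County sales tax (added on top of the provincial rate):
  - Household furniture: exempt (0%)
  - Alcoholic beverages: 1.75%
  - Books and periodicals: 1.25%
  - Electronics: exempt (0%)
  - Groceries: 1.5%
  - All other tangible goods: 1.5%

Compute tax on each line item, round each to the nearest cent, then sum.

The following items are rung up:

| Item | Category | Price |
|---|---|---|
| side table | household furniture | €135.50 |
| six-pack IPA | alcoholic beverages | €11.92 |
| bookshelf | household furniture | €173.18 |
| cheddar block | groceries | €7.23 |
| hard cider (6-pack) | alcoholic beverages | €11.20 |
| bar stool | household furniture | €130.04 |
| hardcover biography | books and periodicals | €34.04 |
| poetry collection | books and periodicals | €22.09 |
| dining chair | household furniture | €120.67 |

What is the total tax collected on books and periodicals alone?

Hardcover biography €34.04: books and periodicals → 0% + 1.25% county = 1.25% → €0.43
Poetry collection €22.09: books and periodicals → 0% + 1.25% county = 1.25% → €0.28
Tax on books and periodicals = €0.43 + €0.28 = €0.71

€0.71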